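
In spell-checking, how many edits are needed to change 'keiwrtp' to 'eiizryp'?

Let D[i][j] be the edit distance between the first i characters of 'keiwrtp' and the first j characters of 'eiizryp', with D[i][0] = i, D[0][j] = j, and D[i][j] = D[i-1][j-1] if the characters match, else 1 + min(D[i-1][j], D[i][j-1], D[i-1][j-1]). Filling the table (rows: prefixes of 'keiwrtp', columns: prefixes of 'eiizryp'):
     ε  e  i  i  z  r  y  p
  ε  0  1  2  3  4  5  6  7
  k  1  1  2  3  4  5  6  7
  e  2  1  2  3  4  5  6  7
  i  3  2  1  2  3  4  5  6
  w  4  3  2  2  3  4  5  6
  r  5  4  3  3  3  3  4  5
  t  6  5  4  4  4  4  4  5
  p  7  6  5  5  5  5  5  4
The bottom-right entry gives D[7][7] = 4, so no sequence of fewer than 4 edits works. Backtracking through the table gives one optimal edit sequence (4 edits):
  keiwrtp → eeiwrtp (sub k→e @1)
  eeiwrtp → eiiwrtp (sub e→i @2)
  eiiwrtp → eiizrtp (sub w→z @4)
  eiizrtp → eiizryp (sub t→y @6)
Edit distance = 4.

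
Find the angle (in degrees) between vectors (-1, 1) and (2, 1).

With u = (-1, 1), v = (2, 1):
u·v = (-1)·2 + 1·1 = (-2) + 1 = -1.
|u| = √((-1)² + 1²) = √2, |v| = √(2² + 1²) = √5, so |u||v| = √(2·5) = √10.
cos θ = (u·v)/(|u||v|) = -1/√10 ≈ -0.316228
θ = arccos(-0.316228) ≈ 108.43°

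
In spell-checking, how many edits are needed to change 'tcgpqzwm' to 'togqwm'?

Let D[i][j] be the edit distance between the first i characters of 'tcgpqzwm' and the first j characters of 'togqwm', with D[i][0] = i, D[0][j] = j, and D[i][j] = D[i-1][j-1] if the characters match, else 1 + min(D[i-1][j], D[i][j-1], D[i-1][j-1]). Filling the table (rows: prefixes of 'tcgpqzwm', columns: prefixes of 'togqwm'):
     ε  t  o  g  q  w  m
  ε  0  1  2  3  4  5  6
  t  1  0  1  2  3  4  5
  c  2  1  1  2  3  4  5
  g  3  2  2  1  2  3  4
  p  4  3  3  2  2  3  4
  q  5  4  4  3  2  3  4
  z  6  5  5  4  3  3  4
  w  7  6  6  5  4  3  4
  m  8  7  7  6  5  4  3
The bottom-right entry gives D[8][6] = 3, so no sequence of fewer than 3 edits works. Backtracking through the table gives one optimal edit sequence (3 edits):
  tcgpqzwm → togpqzwm (sub c→o @2)
  togpqzwm → togqzwm (del p @4)
  togqzwm → togqwm (del z @5)
Edit distance = 3.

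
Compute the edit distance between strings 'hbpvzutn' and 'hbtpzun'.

Let D[i][j] be the edit distance between the first i characters of 'hbpvzutn' and the first j characters of 'hbtpzun', with D[i][0] = i, D[0][j] = j, and D[i][j] = D[i-1][j-1] if the characters match, else 1 + min(D[i-1][j], D[i][j-1], D[i-1][j-1]). Filling the table (rows: prefixes of 'hbpvzutn', columns: prefixes of 'hbtpzun'):
     ε  h  b  t  p  z  u  n
  ε  0  1  2  3  4  5  6  7
  h  1  0  1  2  3  4  5  6
  b  2  1  0  1  2  3  4  5
  p  3  2  1  1  1  2  3  4
  v  4  3  2  2  2  2  3  4
  z  5  4  3  3  3  2  3  4
  u  6  5  4  4  4  3  2  3
  t  7  6  5  4  5  4  3  3
  n  8  7  6  5  5  5  4  3
The bottom-right entry gives D[8][7] = 3, so no sequence of fewer than 3 edits works. Backtracking through the table gives one optimal edit sequence (3 edits):
  hbpvzutn → hbtvzutn (sub p→t @3)
  hbtvzutn → hbtpzutn (sub v→p @4)
  hbtpzutn → hbtpzun (del t @7)
Edit distance = 3.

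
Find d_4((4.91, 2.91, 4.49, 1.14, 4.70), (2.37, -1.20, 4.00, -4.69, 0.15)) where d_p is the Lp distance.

(Σ|x_i - y_i|^4)^(1/4) = (|4.91 - 2.37|^4 + |2.91 - (-1.2)|^4 + |4.49 - 4|^4 + |1.14 - (-4.69)|^4 + |4.7 - 0.15|^4)^(1/4)
= (2.54^4 + 4.11^4 + 0.49^4 + 5.83^4 + 4.55^4)^(1/4) ≈ (41.6231 + 285.343 + 0.0576 + 1155.2453 + 428.5935)^(1/4) = (1910.8625)^(1/4) ≈ 6.6116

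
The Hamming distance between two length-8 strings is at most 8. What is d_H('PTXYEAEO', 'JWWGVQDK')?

Differing positions: 1, 2, 3, 4, 5, 6, 7, 8. Hamming distance = 8. The maximum possible Hamming distance for length-8 strings is 8, so d_H/8 = 8/8 = 1.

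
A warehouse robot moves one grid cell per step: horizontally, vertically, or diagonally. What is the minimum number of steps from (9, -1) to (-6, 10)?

max(|x_i - y_i|) = max(|9 - (-6)|, |-1 - 10|) = max(15, 11) = 15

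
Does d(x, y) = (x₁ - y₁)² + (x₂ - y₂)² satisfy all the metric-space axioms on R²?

No. The squared Euclidean distance fails the triangle inequality. Counterexample: x = (0, 0), y = (4, 4), z = (8, 8). d(x,z) = 8² + 8² = 128, but d(x,y) + d(y,z) = (4² + 4²) + (4² + 4²) = 32 + 32 = 64. Since 128 > 64, the triangle inequality is violated. (Note: √d, the ordinary Euclidean distance, IS a metric.)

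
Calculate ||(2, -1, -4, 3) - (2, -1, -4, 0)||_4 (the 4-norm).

(Σ|x_i - y_i|^4)^(1/4) = (|2 - 2|^4 + |-1 - (-1)|^4 + |-4 - (-4)|^4 + |3 - 0|^4)^(1/4)
= (0^4 + 0^4 + 0^4 + 3^4)^(1/4) = (0 + 0 + 0 + 81)^(1/4) = (81)^(1/4) = 3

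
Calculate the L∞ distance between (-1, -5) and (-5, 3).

max(|x_i - y_i|) = max(|-1 - (-5)|, |-5 - 3|) = max(4, 8) = 8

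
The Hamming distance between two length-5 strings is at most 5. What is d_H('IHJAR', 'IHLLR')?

Differing positions: 3, 4. Hamming distance = 2. The maximum possible Hamming distance for length-5 strings is 5, so d_H/5 = 2/5 = 0.4.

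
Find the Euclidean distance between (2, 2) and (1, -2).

√(Σ(x_i - y_i)²) = √((2 - 1)² + (2 - (-2))²)
= √(1² + 4²) = √(1 + 16) = √17 ≈ 4.1231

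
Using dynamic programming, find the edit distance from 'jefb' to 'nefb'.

Let D[i][j] be the edit distance between the first i characters of 'jefb' and the first j characters of 'nefb', with D[i][0] = i, D[0][j] = j, and D[i][j] = D[i-1][j-1] if the characters match, else 1 + min(D[i-1][j], D[i][j-1], D[i-1][j-1]). Filling the table (rows: prefixes of 'jefb', columns: prefixes of 'nefb'):
     ε  n  e  f  b
  ε  0  1  2  3  4
  j  1  1  2  3  4
  e  2  2  1  2  3
  f  3  3  2  1  2
  b  4  4  3  2  1
The bottom-right entry gives D[4][4] = 1, so no sequence of fewer than 1 edit works. Backtracking through the table gives one optimal edit sequence (1 edit):
  jefb → nefb (sub j→n @1)
Edit distance = 1.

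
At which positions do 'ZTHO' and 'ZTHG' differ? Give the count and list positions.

Differing positions: 4. Hamming distance = 1.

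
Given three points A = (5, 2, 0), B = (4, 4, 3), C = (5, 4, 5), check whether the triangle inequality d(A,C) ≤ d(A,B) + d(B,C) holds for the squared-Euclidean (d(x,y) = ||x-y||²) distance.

d(A,B) = 1² + 2² + 3² = 14, d(B,C) = 1² + 0² + 2² = 5, d(A,C) = 0² + 2² + 5² = 29.
d(A,C) = 29 > 14 + 5 = 19. Triangle inequality is VIOLATED. (Squared-Euclidean is not a metric — this is a counterexample.)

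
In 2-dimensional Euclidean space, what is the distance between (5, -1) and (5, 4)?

√(Σ(x_i - y_i)²) = √((5 - 5)² + (-1 - 4)²)
= √(0² + (-5)²) = √(0 + 25) = √25 = 5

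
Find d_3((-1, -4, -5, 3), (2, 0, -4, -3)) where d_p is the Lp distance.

(Σ|x_i - y_i|^3)^(1/3) = (|-1 - 2|^3 + |-4 - 0|^3 + |-5 - (-4)|^3 + |3 - (-3)|^3)^(1/3)
= (3^3 + 4^3 + 1^3 + 6^3)^(1/3) = (27 + 64 + 1 + 216)^(1/3) = (308)^(1/3) ≈ 6.7533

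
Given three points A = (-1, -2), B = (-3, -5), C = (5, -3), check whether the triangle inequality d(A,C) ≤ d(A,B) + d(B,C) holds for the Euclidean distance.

d(A,B) = √(2² + 3²) = √13 ≈ 3.6056, d(B,C) = √(8² + 2²) = √68 ≈ 8.2462, d(A,C) = √(6² + 1²) = √37 ≈ 6.0828.
d(A,C) ≈ 6.0828 ≤ 3.6056 + 8.2462 = 11.8518. Triangle inequality is satisfied.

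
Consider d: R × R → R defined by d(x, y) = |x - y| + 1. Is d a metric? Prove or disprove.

No. d fails identity of indiscernibles (specifically d(x,x) = 0): d(2, 2) = |2 - 2| + 1 = 0 + 1 = 1 ≠ 0.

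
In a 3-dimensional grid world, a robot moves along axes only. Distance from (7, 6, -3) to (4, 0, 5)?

Σ|x_i - y_i| = |7 - 4| + |6 - 0| + |-3 - 5| = 3 + 6 + 8 = 17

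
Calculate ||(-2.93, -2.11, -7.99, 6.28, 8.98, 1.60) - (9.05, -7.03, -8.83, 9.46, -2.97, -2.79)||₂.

√(Σ(x_i - y_i)²) = √((-2.93 - 9.05)² + (-2.11 - (-7.03))² + (-7.99 - (-8.83))² + (6.28 - 9.46)² + (8.98 - (-2.97))² + (1.6 - (-2.79))²)
= √((-11.98)² + 4.92² + 0.84² + (-3.18)² + 11.95² + 4.39²) = √(143.5204 + 24.2064 + 0.7056 + 10.1124 + 142.8025 + 19.2721) = √340.6194 ≈ 18.4559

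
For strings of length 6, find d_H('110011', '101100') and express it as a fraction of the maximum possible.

Differing positions: 2, 3, 4, 5, 6. Hamming distance = 5. The maximum possible Hamming distance for length-6 strings is 6, so d_H/6 = 5/6 ≈ 0.8333.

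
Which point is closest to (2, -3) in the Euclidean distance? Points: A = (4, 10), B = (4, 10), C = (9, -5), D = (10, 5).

Distances: d(A) ≈ 13.1529, d(B) ≈ 13.1529, d(C) ≈ 7.2801, d(D) ≈ 11.3137. Nearest: C = (9, -5) with distance 7.2801.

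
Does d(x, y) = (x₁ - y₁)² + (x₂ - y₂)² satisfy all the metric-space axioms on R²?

No. The squared Euclidean distance fails the triangle inequality. Counterexample: x = (0, 0), y = (3, 2), z = (6, 4). d(x,z) = 6² + 4² = 52, but d(x,y) + d(y,z) = (3² + 2²) + (3² + 2²) = 13 + 13 = 26. Since 52 > 26, the triangle inequality is violated. (Note: √d, the ordinary Euclidean distance, IS a metric.)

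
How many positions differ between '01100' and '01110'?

Differing positions: 4. Hamming distance = 1.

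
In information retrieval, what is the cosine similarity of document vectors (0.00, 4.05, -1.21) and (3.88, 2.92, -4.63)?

With u = (0.00, 4.05, -1.21), v = (3.88, 2.92, -4.63):
u·v = 0·3.88 + 4.05·2.92 + (-1.21)·(-4.63) = 0 + 11.826 + 5.6023 = 17.4283.
|u| = √(0² + 4.05² + (-1.21)²) = √(0 + 16.4025 + 1.4641) = √17.8666, |v| = √(3.88² + 2.92² + (-4.63)²) = √(15.0544 + 8.5264 + 21.4369) = √45.0177.
cos θ = (u·v)/(|u||v|) = 17.4283/(√17.8666·√45.0177) ≈ 0.6145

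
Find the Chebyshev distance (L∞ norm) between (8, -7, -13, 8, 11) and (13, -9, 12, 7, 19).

max(|x_i - y_i|) = max(|8 - 13|, |-7 - (-9)|, |-13 - 12|, |8 - 7|, |11 - 19|) = max(5, 2, 25, 1, 8) = 25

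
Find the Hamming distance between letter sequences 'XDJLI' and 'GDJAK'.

Differing positions: 1, 4, 5. Hamming distance = 3.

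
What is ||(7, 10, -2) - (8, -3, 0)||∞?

max(|x_i - y_i|) = max(|7 - 8|, |10 - (-3)|, |-2 - 0|) = max(1, 13, 2) = 13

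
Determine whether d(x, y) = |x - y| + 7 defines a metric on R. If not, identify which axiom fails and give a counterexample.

No. d fails identity of indiscernibles (specifically d(x,x) = 0): d(6, 6) = |6 - 6| + 7 = 0 + 7 = 7 ≠ 0.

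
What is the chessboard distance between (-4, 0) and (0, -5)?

max(|x_i - y_i|) = max(|-4 - 0|, |0 - (-5)|) = max(4, 5) = 5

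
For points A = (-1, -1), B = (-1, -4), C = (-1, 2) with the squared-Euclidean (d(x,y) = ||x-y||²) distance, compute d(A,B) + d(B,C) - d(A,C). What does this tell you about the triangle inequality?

d(A,B) = 0² + 3² = 9, d(B,C) = 0² + 6² = 36, d(A,C) = 0² + 3² = 9.
d(A,B) + d(B,C) - d(A,C) = 9 + 36 - 9 = 45 - 9 = 36. This is ≥ 0, so the triangle inequality holds for these points.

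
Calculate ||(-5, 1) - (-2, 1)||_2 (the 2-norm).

(Σ|x_i - y_i|^2)^(1/2) = (|-5 - (-2)|^2 + |1 - 1|^2)^(1/2)
= (3^2 + 0^2)^(1/2) = (9 + 0)^(1/2) = (9)^(1/2) = 3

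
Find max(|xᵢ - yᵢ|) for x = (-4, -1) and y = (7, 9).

max(|x_i - y_i|) = max(|-4 - 7|, |-1 - 9|) = max(11, 10) = 11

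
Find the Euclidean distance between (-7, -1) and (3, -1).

√(Σ(x_i - y_i)²) = √((-7 - 3)² + (-1 - (-1))²)
= √((-10)² + 0²) = √(100 + 0) = √100 = 10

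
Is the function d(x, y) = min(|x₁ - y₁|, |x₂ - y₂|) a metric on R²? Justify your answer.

No. d fails identity of indiscernibles: take x = (-4, 0) and y = (-4, 6). Then d(x,y) = min(|-4 - (-4)|, |0 - 6|) = min(0, 6) = 0, yet x ≠ y.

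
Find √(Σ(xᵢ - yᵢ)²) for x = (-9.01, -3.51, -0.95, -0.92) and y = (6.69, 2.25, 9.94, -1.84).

√(Σ(x_i - y_i)²) = √((-9.01 - 6.69)² + (-3.51 - 2.25)² + (-0.95 - 9.94)² + (-0.92 - (-1.84))²)
= √((-15.7)² + (-5.76)² + (-10.89)² + 0.92²) = √(246.49 + 33.1776 + 118.5921 + 0.8464) = √399.1061 ≈ 19.9776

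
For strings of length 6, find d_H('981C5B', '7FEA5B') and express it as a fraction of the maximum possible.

Differing positions: 1, 2, 3, 4. Hamming distance = 4. The maximum possible Hamming distance for length-6 strings is 6, so d_H/6 = 4/6 ≈ 0.6667.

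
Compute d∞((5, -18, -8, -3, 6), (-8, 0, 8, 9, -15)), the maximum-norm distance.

max(|x_i - y_i|) = max(|5 - (-8)|, |-18 - 0|, |-8 - 8|, |-3 - 9|, |6 - (-15)|) = max(13, 18, 16, 12, 21) = 21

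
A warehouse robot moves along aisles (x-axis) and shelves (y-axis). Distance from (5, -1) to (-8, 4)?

Σ|x_i - y_i| = |5 - (-8)| + |-1 - 4| = 13 + 5 = 18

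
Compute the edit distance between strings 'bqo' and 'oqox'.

Let D[i][j] be the edit distance between the first i characters of 'bqo' and the first j characters of 'oqox', with D[i][0] = i, D[0][j] = j, and D[i][j] = D[i-1][j-1] if the characters match, else 1 + min(D[i-1][j], D[i][j-1], D[i-1][j-1]). Filling the table (rows: prefixes of 'bqo', columns: prefixes of 'oqox'):
     ε  o  q  o  x
  ε  0  1  2  3  4
  b  1  1  2  3  4
  q  2  2  1  2  3
  o  3  2  2  1  2
The bottom-right entry gives D[3][4] = 2, so no sequence of fewer than 2 edits works. Backtracking through the table gives one optimal edit sequence (2 edits):
  bqo → oqo (sub b→o @1)
  oqo → oqox (ins x @4)
Edit distance = 2.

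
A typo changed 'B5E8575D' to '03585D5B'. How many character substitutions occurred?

Differing positions: 1, 2, 3, 6, 8. Hamming distance = 5.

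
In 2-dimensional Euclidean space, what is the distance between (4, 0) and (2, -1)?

√(Σ(x_i - y_i)²) = √((4 - 2)² + (0 - (-1))²)
= √(2² + 1²) = √(4 + 1) = √5 ≈ 2.2361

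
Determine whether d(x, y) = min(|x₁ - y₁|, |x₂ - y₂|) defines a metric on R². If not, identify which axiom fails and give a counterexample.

No. d fails identity of indiscernibles: take x = (-5, 0) and y = (-5, 8). Then d(x,y) = min(|-5 - (-5)|, |0 - 8|) = min(0, 8) = 0, yet x ≠ y.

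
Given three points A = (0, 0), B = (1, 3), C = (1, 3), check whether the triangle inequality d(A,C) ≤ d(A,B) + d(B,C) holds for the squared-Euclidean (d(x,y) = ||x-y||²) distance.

d(A,B) = 1² + 3² = 10, d(B,C) = 0² + 0² = 0, d(A,C) = 1² + 3² = 10.
d(A,C) = 10 ≤ 10 + 0 = 10. Triangle inequality is satisfied.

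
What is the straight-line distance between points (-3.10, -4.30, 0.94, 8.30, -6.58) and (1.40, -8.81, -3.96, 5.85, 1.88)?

√(Σ(x_i - y_i)²) = √((-3.1 - 1.4)² + (-4.3 - (-8.81))² + (0.94 - (-3.96))² + (8.3 - 5.85)² + (-6.58 - 1.88)²)
= √((-4.5)² + 4.51² + 4.9² + 2.45² + (-8.46)²) = √(20.25 + 20.3401 + 24.01 + 6.0025 + 71.5716) = √142.1742 ≈ 11.9237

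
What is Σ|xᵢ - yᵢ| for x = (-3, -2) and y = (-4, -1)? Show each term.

Σ|x_i - y_i| = |-3 - (-4)| + |-2 - (-1)| = 1 + 1 = 2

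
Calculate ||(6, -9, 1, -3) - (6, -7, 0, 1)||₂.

√(Σ(x_i - y_i)²) = √((6 - 6)² + (-9 - (-7))² + (1 - 0)² + (-3 - 1)²)
= √(0² + (-2)² + 1² + (-4)²) = √(0 + 4 + 1 + 16) = √21 ≈ 4.5826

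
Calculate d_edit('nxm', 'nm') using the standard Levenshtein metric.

Let D[i][j] be the edit distance between the first i characters of 'nxm' and the first j characters of 'nm', with D[i][0] = i, D[0][j] = j, and D[i][j] = D[i-1][j-1] if the characters match, else 1 + min(D[i-1][j], D[i][j-1], D[i-1][j-1]). Filling the table (rows: prefixes of 'nxm', columns: prefixes of 'nm'):
     ε  n  m
  ε  0  1  2
  n  1  0  1
  x  2  1  1
  m  3  2  1
The bottom-right entry gives D[3][2] = 1, so no sequence of fewer than 1 edit works. Backtracking through the table gives one optimal edit sequence (1 edit):
  nxm → nm (del x @2)
Edit distance = 1.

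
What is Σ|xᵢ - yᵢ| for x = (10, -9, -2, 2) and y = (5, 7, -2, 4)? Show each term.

Σ|x_i - y_i| = |10 - 5| + |-9 - 7| + |-2 - (-2)| + |2 - 4| = 5 + 16 + 0 + 2 = 23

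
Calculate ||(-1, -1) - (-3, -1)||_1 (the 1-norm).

Σ|x_i - y_i| = |-1 - (-3)| + |-1 - (-1)| = 2 + 0 = 2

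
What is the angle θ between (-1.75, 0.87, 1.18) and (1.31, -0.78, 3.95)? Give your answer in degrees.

With u = (-1.75, 0.87, 1.18), v = (1.31, -0.78, 3.95):
u·v = (-1.75)·1.31 + 0.87·(-0.78) + 1.18·3.95 = (-2.2925) + (-0.6786) + 4.661 = 1.6899.
|u| = √((-1.75)² + 0.87² + 1.18²) = √(3.0625 + 0.7569 + 1.3924) = √5.2118, |v| = √(1.31² + (-0.78)² + 3.95²) = √(1.7161 + 0.6084 + 15.6025) = √17.927.
cos θ = (u·v)/(|u||v|) = 1.6899/(√5.2118·√17.927) ≈ 0.174829
θ = arccos(0.174829) ≈ 79.93°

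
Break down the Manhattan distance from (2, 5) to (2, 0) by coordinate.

Σ|x_i - y_i| = |2 - 2| + |5 - 0| = 0 + 5 = 5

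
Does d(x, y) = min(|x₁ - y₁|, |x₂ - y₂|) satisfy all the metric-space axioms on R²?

No. d fails identity of indiscernibles: take x = (3, 0) and y = (3, 5). Then d(x,y) = min(|3 - 3|, |0 - 5|) = min(0, 5) = 0, yet x ≠ y.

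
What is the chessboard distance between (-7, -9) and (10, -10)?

max(|x_i - y_i|) = max(|-7 - 10|, |-9 - (-10)|) = max(17, 1) = 17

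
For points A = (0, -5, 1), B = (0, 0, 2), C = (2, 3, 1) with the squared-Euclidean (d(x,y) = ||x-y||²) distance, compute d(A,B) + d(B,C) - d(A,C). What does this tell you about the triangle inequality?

d(A,B) = 0² + 5² + 1² = 26, d(B,C) = 2² + 3² + 1² = 14, d(A,C) = 2² + 8² + 0² = 68.
d(A,B) + d(B,C) - d(A,C) = 26 + 14 - 68 = 40 - 68 = -28. This is < 0, so the triangle inequality FAILS for these points (squared-Euclidean is not a metric).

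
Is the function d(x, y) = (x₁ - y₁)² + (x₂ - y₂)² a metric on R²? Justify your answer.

No. The squared Euclidean distance fails the triangle inequality. Counterexample: x = (0, 0), y = (2, 3), z = (4, 6). d(x,z) = 4² + 6² = 52, but d(x,y) + d(y,z) = (2² + 3²) + (2² + 3²) = 13 + 13 = 26. Since 52 > 26, the triangle inequality is violated. (Note: √d, the ordinary Euclidean distance, IS a metric.)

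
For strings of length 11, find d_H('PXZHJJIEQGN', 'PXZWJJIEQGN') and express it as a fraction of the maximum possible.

Differing positions: 4. Hamming distance = 1. The maximum possible Hamming distance for length-11 strings is 11, so d_H/11 = 1/11 ≈ 0.0909.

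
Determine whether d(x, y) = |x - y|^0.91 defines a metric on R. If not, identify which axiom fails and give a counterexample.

Yes. With 0 < p = 0.91 ≤ 1, d(x,y) = |x-y|^0.91 is a metric on R. Non-negativity and symmetry are immediate; |x-y|^0.91 = 0 ⟺ |x-y| = 0 ⟺ x = y. For the triangle inequality, the function t ↦ t^0.91 is subadditive on [0,∞) when p ≤ 1, so |x-z|^0.91 ≤ (|x-y| + |y-z|)^0.91 ≤ |x-y|^0.91 + |y-z|^0.91.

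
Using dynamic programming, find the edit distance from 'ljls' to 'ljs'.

Let D[i][j] be the edit distance between the first i characters of 'ljls' and the first j characters of 'ljs', with D[i][0] = i, D[0][j] = j, and D[i][j] = D[i-1][j-1] if the characters match, else 1 + min(D[i-1][j], D[i][j-1], D[i-1][j-1]). Filling the table (rows: prefixes of 'ljls', columns: prefixes of 'ljs'):
     ε  l  j  s
  ε  0  1  2  3
  l  1  0  1  2
  j  2  1  0  1
  l  3  2  1  1
  s  4  3  2  1
The bottom-right entry gives D[4][3] = 1, so no sequence of fewer than 1 edit works. Backtracking through the table gives one optimal edit sequence (1 edit):
  ljls → ljs (del l @3)
Edit distance = 1.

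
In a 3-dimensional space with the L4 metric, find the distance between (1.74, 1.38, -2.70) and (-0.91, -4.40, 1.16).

(Σ|x_i - y_i|^4)^(1/4) = (|1.74 - (-0.91)|^4 + |1.38 - (-4.4)|^4 + |-2.7 - 1.16|^4)^(1/4)
= (2.65^4 + 5.78^4 + 3.86^4)^(1/4) ≈ (49.3155 + 1116.1212 + 221.9981)^(1/4) = (1387.4348)^(1/4) ≈ 6.1031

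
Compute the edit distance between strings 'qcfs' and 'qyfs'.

Let D[i][j] be the edit distance between the first i characters of 'qcfs' and the first j characters of 'qyfs', with D[i][0] = i, D[0][j] = j, and D[i][j] = D[i-1][j-1] if the characters match, else 1 + min(D[i-1][j], D[i][j-1], D[i-1][j-1]). Filling the table (rows: prefixes of 'qcfs', columns: prefixes of 'qyfs'):
     ε  q  y  f  s
  ε  0  1  2  3  4
  q  1  0  1  2  3
  c  2  1  1  2  3
  f  3  2  2  1  2
  s  4  3  3  2  1
The bottom-right entry gives D[4][4] = 1, so no sequence of fewer than 1 edit works. Backtracking through the table gives one optimal edit sequence (1 edit):
  qcfs → qyfs (sub c→y @2)
Edit distance = 1.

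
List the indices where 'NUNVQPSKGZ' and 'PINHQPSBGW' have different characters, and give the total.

Differing positions: 1, 2, 4, 8, 10. Hamming distance = 5.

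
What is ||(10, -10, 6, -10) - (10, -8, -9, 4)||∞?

max(|x_i - y_i|) = max(|10 - 10|, |-10 - (-8)|, |6 - (-9)|, |-10 - 4|) = max(0, 2, 15, 14) = 15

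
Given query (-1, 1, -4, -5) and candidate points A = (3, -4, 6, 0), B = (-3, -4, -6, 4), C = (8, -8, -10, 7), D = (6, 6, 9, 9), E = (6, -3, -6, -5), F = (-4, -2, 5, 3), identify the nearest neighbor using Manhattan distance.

Distances: d(A) = 24, d(B) = 18, d(C) = 36, d(D) = 39, d(E) = 13, d(F) = 23. Nearest: E = (6, -3, -6, -5) with distance 13.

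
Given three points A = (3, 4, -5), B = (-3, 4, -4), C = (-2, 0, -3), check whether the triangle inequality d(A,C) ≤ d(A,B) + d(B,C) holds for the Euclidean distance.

d(A,B) = √(6² + 0² + 1²) = √37 ≈ 6.0828, d(B,C) = √(1² + 4² + 1²) = √18 ≈ 4.2426, d(A,C) = √(5² + 4² + 2²) = √45 ≈ 6.7082.
d(A,C) ≈ 6.7082 ≤ 6.0828 + 4.2426 = 10.3254. Triangle inequality is satisfied.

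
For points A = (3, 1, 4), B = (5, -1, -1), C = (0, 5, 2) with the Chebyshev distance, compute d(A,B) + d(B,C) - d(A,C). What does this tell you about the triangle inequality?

d(A,B) = max(2, 2, 5) = 5, d(B,C) = max(5, 6, 3) = 6, d(A,C) = max(3, 4, 2) = 4.
d(A,B) + d(B,C) - d(A,C) = 5 + 6 - 4 = 11 - 4 = 7. This is ≥ 0, so the triangle inequality holds for these points.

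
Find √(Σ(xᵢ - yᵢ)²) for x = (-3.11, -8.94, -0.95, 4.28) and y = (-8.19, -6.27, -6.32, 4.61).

√(Σ(x_i - y_i)²) = √((-3.11 - (-8.19))² + (-8.94 - (-6.27))² + (-0.95 - (-6.32))² + (4.28 - 4.61)²)
= √(5.08² + (-2.67)² + 5.37² + (-0.33)²) = √(25.8064 + 7.1289 + 28.8369 + 0.1089) = √61.8811 ≈ 7.8665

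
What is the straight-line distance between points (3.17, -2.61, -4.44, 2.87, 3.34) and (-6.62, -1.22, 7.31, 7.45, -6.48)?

√(Σ(x_i - y_i)²) = √((3.17 - (-6.62))² + (-2.61 - (-1.22))² + (-4.44 - 7.31)² + (2.87 - 7.45)² + (3.34 - (-6.48))²)
= √(9.79² + (-1.39)² + (-11.75)² + (-4.58)² + 9.82²) = √(95.8441 + 1.9321 + 138.0625 + 20.9764 + 96.4324) = √353.2475 ≈ 18.7949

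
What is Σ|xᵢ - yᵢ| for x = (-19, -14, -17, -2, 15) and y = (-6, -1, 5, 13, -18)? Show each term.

Σ|x_i - y_i| = |-19 - (-6)| + |-14 - (-1)| + |-17 - 5| + |-2 - 13| + |15 - (-18)| = 13 + 13 + 22 + 15 + 33 = 96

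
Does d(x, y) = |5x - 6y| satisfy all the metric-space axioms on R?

No. d fails symmetry: d(1, 2) = |5·1 - 6·2| = |-7| = 7, but d(2, 1) = |5·2 - 6·1| = |4| = 4. Since 7 ≠ 4, d(x,y) ≠ d(y,x) in general.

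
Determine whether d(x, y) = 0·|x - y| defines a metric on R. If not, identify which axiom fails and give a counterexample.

No. With c = 0, d(x,y) = 0 for all x, y. This fails identity of indiscernibles: d(5, 11) = 0 but 5 ≠ 11.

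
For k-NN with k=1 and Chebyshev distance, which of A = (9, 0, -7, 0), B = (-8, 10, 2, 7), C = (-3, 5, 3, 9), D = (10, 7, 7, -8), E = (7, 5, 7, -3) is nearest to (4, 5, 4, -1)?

Distances: d(A) = 11, d(B) = 12, d(C) = 10, d(D) = 7, d(E) = 3. Nearest: E = (7, 5, 7, -3) with distance 3.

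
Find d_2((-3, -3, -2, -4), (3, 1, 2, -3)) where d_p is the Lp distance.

(Σ|x_i - y_i|^2)^(1/2) = (|-3 - 3|^2 + |-3 - 1|^2 + |-2 - 2|^2 + |-4 - (-3)|^2)^(1/2)
= (6^2 + 4^2 + 4^2 + 1^2)^(1/2) = (36 + 16 + 16 + 1)^(1/2) = (69)^(1/2) ≈ 8.3066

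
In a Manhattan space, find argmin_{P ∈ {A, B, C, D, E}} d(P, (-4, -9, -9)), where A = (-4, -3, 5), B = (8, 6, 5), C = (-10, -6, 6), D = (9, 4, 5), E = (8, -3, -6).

Distances: d(A) = 20, d(B) = 41, d(C) = 24, d(D) = 40, d(E) = 21. Nearest: A = (-4, -3, 5) with distance 20.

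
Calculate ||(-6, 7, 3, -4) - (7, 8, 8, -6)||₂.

√(Σ(x_i - y_i)²) = √((-6 - 7)² + (7 - 8)² + (3 - 8)² + (-4 - (-6))²)
= √((-13)² + (-1)² + (-5)² + 2²) = √(169 + 1 + 25 + 4) = √199 ≈ 14.1067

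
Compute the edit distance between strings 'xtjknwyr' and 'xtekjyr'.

Let D[i][j] be the edit distance between the first i characters of 'xtjknwyr' and the first j characters of 'xtekjyr', with D[i][0] = i, D[0][j] = j, and D[i][j] = D[i-1][j-1] if the characters match, else 1 + min(D[i-1][j], D[i][j-1], D[i-1][j-1]). Filling the table (rows: prefixes of 'xtjknwyr', columns: prefixes of 'xtekjyr'):
     ε  x  t  e  k  j  y  r
  ε  0  1  2  3  4  5  6  7
  x  1  0  1  2  3  4  5  6
  t  2  1  0  1  2  3  4  5
  j  3  2  1  1  2  2  3  4
  k  4  3  2  2  1  2  3  4
  n  5  4  3  3  2  2  3  4
  w  6  5  4  4  3  3  3  4
  y  7  6  5  5  4  4  3  4
  r  8  7  6  6  5  5  4  3
The bottom-right entry gives D[8][7] = 3, so no sequence of fewer than 3 edits works. Backtracking through the table gives one optimal edit sequence (3 edits):
  xtjknwyr → xteknwyr (sub j→e @3)
  xteknwyr → xtekwyr (del n @5)
  xtekwyr → xtekjyr (sub w→j @5)
Edit distance = 3.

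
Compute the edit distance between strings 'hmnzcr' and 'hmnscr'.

Let D[i][j] be the edit distance between the first i characters of 'hmnzcr' and the first j characters of 'hmnscr', with D[i][0] = i, D[0][j] = j, and D[i][j] = D[i-1][j-1] if the characters match, else 1 + min(D[i-1][j], D[i][j-1], D[i-1][j-1]). Filling the table (rows: prefixes of 'hmnzcr', columns: prefixes of 'hmnscr'):
     ε  h  m  n  s  c  r
  ε  0  1  2  3  4  5  6
  h  1  0  1  2  3  4  5
  m  2  1  0  1  2  3  4
  n  3  2  1  0  1  2  3
  z  4  3  2  1  1  2  3
  c  5  4  3  2  2  1  2
  r  6  5  4  3  3  2  1
The bottom-right entry gives D[6][6] = 1, so no sequence of fewer than 1 edit works. Backtracking through the table gives one optimal edit sequence (1 edit):
  hmnzcr → hmnscr (sub z→s @4)
Edit distance = 1.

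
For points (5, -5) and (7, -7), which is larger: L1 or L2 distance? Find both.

L1 = |5 - 7| + |-5 - (-7)| = 2 + 2 = 4
L2 = √(2² + 2²) = √8 ≈ 2.8284
L1 ≥ L2 always (equality iff movement is along one axis); L1 > L2 here.
Ratio L1/L2 = 4/√8 ≈ 1.4142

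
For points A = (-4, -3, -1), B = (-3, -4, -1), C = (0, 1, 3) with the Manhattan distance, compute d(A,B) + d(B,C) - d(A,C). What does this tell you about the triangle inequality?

d(A,B) = 1 + 1 + 0 = 2, d(B,C) = 3 + 5 + 4 = 12, d(A,C) = 4 + 4 + 4 = 12.
d(A,B) + d(B,C) - d(A,C) = 2 + 12 - 12 = 14 - 12 = 2. This is ≥ 0, so the triangle inequality holds for these points.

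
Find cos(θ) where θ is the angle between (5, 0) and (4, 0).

With u = (5, 0), v = (4, 0):
u·v = 5·4 + 0·0 = 20 + 0 = 20.
|u| = √(5² + 0²) = √25, |v| = √(4² + 0²) = √16, so |u||v| = √(25·16) = √400 = 20.
cos θ = (u·v)/(|u||v|) = 20/20 = 1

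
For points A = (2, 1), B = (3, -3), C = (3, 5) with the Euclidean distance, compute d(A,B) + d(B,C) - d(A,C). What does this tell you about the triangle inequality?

d(A,B) = √(1² + 4²) = √17 ≈ 4.1231, d(B,C) = √(0² + 8²) = √64 = 8, d(A,C) = √(1² + 4²) = √17 ≈ 4.1231.
d(A,B) + d(B,C) - d(A,C) = 4.1231 + 8 - 4.1231 = 12.1231 - 4.1231 = 8. This is ≥ 0, so the triangle inequality holds for these points.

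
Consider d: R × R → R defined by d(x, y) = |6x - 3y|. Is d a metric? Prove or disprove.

No. d fails symmetry: d(4, 1) = |6·4 - 3·1| = |21| = 21, but d(1, 4) = |6·1 - 3·4| = |-6| = 6. Since 21 ≠ 6, d(x,y) ≠ d(y,x) in general.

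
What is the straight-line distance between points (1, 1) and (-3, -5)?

√(Σ(x_i - y_i)²) = √((1 - (-3))² + (1 - (-5))²)
= √(4² + 6²) = √(16 + 36) = √52 ≈ 7.2111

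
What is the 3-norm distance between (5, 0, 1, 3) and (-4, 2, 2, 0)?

(Σ|x_i - y_i|^3)^(1/3) = (|5 - (-4)|^3 + |0 - 2|^3 + |1 - 2|^3 + |3 - 0|^3)^(1/3)
= (9^3 + 2^3 + 1^3 + 3^3)^(1/3) = (729 + 8 + 1 + 27)^(1/3) = (765)^(1/3) ≈ 9.1458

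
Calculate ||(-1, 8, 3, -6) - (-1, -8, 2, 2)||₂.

√(Σ(x_i - y_i)²) = √((-1 - (-1))² + (8 - (-8))² + (3 - 2)² + (-6 - 2)²)
= √(0² + 16² + 1² + (-8)²) = √(0 + 256 + 1 + 64) = √321 ≈ 17.9165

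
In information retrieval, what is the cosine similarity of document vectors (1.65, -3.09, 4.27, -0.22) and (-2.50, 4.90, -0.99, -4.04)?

With u = (1.65, -3.09, 4.27, -0.22), v = (-2.50, 4.90, -0.99, -4.04):
u·v = 1.65·(-2.5) + (-3.09)·4.9 + 4.27·(-0.99) + (-0.22)·(-4.04) = (-4.125) + (-15.141) + (-4.2273) + 0.8888 = -22.6045.
|u| = √(1.65² + (-3.09)² + 4.27² + (-0.22)²) = √(2.7225 + 9.5481 + 18.2329 + 0.0484) = √30.5519, |v| = √((-2.5)² + 4.9² + (-0.99)² + (-4.04)²) = √(6.25 + 24.01 + 0.9801 + 16.3216) = √47.5617.
cos θ = (u·v)/(|u||v|) = -22.6045/(√30.5519·√47.5617) ≈ -0.593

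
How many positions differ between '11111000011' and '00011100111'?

Differing positions: 1, 2, 3, 6, 9. Hamming distance = 5.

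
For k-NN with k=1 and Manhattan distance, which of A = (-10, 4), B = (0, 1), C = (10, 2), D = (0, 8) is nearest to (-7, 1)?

Distances: d(A) = 6, d(B) = 7, d(C) = 18, d(D) = 14. Nearest: A = (-10, 4) with distance 6.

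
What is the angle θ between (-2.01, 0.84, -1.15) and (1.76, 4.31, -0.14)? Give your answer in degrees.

With u = (-2.01, 0.84, -1.15), v = (1.76, 4.31, -0.14):
u·v = (-2.01)·1.76 + 0.84·4.31 + (-1.15)·(-0.14) = (-3.5376) + 3.6204 + 0.161 = 0.2438.
|u| = √((-2.01)² + 0.84² + (-1.15)²) = √(4.0401 + 0.7056 + 1.3225) = √6.0682, |v| = √(1.76² + 4.31² + (-0.14)²) = √(3.0976 + 18.5761 + 0.0196) = √21.6933.
cos θ = (u·v)/(|u||v|) = 0.2438/(√6.0682·√21.6933) ≈ 0.021249
θ = arccos(0.021249) ≈ 88.78°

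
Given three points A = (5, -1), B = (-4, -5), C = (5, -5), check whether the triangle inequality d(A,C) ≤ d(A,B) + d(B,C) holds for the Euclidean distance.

d(A,B) = √(9² + 4²) = √97 ≈ 9.8489, d(B,C) = √(9² + 0²) = √81 = 9, d(A,C) = √(0² + 4²) = √16 = 4.
d(A,C) = 4 ≤ 9.8489 + 9 = 18.8489. Triangle inequality is satisfied.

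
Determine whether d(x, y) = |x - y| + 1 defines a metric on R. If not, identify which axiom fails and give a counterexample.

No. d fails identity of indiscernibles (specifically d(x,x) = 0): d(-3, -3) = |-3 - (-3)| + 1 = 0 + 1 = 1 ≠ 0.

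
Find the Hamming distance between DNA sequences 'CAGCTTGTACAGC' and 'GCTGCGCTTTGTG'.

Differing positions: 1, 2, 3, 4, 5, 6, 7, 9, 10, 11, 12, 13. Hamming distance = 12.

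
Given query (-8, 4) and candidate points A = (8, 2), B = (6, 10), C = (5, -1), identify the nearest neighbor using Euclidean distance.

Distances: d(A) ≈ 16.1245, d(B) ≈ 15.2315, d(C) ≈ 13.9284. Nearest: C = (5, -1) with distance 13.9284.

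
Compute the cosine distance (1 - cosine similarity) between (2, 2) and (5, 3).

With u = (2, 2), v = (5, 3):
u·v = 2·5 + 2·3 = 10 + 6 = 16.
|u| = √(2² + 2²) = √8, |v| = √(5² + 3²) = √34, so |u||v| = √(8·34) = √272.
cos θ = (u·v)/(|u||v|) = 16/√272 ≈ 0.9701
Cosine distance = 1 - cos θ ≈ 1 - 0.9701 = 0.0299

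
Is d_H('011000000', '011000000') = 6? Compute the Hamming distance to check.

Differing positions: none. Hamming distance = 0, so the claim that d_H = 6 is false.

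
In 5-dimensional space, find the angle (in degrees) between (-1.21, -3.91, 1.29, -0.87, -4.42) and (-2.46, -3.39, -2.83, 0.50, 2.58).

With u = (-1.21, -3.91, 1.29, -0.87, -4.42), v = (-2.46, -3.39, -2.83, 0.50, 2.58):
u·v = (-1.21)·(-2.46) + (-3.91)·(-3.39) + 1.29·(-2.83) + (-0.87)·0.5 + (-4.42)·2.58 = 2.9766 + 13.2549 + (-3.6507) + (-0.435) + (-11.4036) = 0.7422.
|u| = √((-1.21)² + (-3.91)² + 1.29² + (-0.87)² + (-4.42)²) = √(1.4641 + 15.2881 + 1.6641 + 0.7569 + 19.5364) = √38.7096, |v| = √((-2.46)² + (-3.39)² + (-2.83)² + 0.5² + 2.58²) = √(6.0516 + 11.4921 + 8.0089 + 0.25 + 6.6564) = √32.459.
cos θ = (u·v)/(|u||v|) = 0.7422/(√38.7096·√32.459) ≈ 0.020938
θ = arccos(0.020938) ≈ 88.8°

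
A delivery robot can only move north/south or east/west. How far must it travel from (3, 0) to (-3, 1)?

Σ|x_i - y_i| = |3 - (-3)| + |0 - 1| = 6 + 1 = 7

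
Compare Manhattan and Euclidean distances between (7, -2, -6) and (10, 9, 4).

L1 = |7 - 10| + |-2 - 9| + |-6 - 4| = 3 + 11 + 10 = 24
L2 = √(3² + 11² + 10²) = √230 ≈ 15.1658
L1 ≥ L2 always (equality iff movement is along one axis); L1 > L2 here.
Ratio L1/L2 = 24/√230 ≈ 1.5825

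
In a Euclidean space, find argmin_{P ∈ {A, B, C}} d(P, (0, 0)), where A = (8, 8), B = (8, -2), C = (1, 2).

Distances: d(A) ≈ 11.3137, d(B) ≈ 8.2462, d(C) ≈ 2.2361. Nearest: C = (1, 2) with distance 2.2361.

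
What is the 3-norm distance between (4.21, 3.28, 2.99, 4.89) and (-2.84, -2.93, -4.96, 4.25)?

(Σ|x_i - y_i|^3)^(1/3) = (|4.21 - (-2.84)|^3 + |3.28 - (-2.93)|^3 + |2.99 - (-4.96)|^3 + |4.89 - 4.25|^3)^(1/3)
= (7.05^3 + 6.21^3 + 7.95^3 + 0.64^3)^(1/3) ≈ (350.4026 + 239.4831 + 502.4599 + 0.2621)^(1/3) = (1092.6077)^(1/3) ≈ 10.2996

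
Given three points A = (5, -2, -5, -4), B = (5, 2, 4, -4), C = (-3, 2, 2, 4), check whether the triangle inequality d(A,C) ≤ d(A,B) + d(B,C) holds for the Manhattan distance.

d(A,B) = 0 + 4 + 9 + 0 = 13, d(B,C) = 8 + 0 + 2 + 8 = 18, d(A,C) = 8 + 4 + 7 + 8 = 27.
d(A,C) = 27 ≤ 13 + 18 = 31. Triangle inequality is satisfied.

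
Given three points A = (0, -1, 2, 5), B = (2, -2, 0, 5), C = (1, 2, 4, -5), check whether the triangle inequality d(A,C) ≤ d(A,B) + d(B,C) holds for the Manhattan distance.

d(A,B) = 2 + 1 + 2 + 0 = 5, d(B,C) = 1 + 4 + 4 + 10 = 19, d(A,C) = 1 + 3 + 2 + 10 = 16.
d(A,C) = 16 ≤ 5 + 19 = 24. Triangle inequality is satisfied.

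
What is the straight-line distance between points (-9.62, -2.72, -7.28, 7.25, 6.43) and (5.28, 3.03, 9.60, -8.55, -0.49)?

√(Σ(x_i - y_i)²) = √((-9.62 - 5.28)² + (-2.72 - 3.03)² + (-7.28 - 9.6)² + (7.25 - (-8.55))² + (6.43 - (-0.49))²)
= √((-14.9)² + (-5.75)² + (-16.88)² + 15.8² + 6.92²) = √(222.01 + 33.0625 + 284.9344 + 249.64 + 47.8864) = √837.5333 ≈ 28.9402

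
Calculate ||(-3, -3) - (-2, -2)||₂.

√(Σ(x_i - y_i)²) = √((-3 - (-2))² + (-3 - (-2))²)
= √((-1)² + (-1)²) = √(1 + 1) = √2 ≈ 1.4142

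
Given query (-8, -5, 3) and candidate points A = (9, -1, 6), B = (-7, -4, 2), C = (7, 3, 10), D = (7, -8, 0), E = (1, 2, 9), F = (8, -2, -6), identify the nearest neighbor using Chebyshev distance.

Distances: d(A) = 17, d(B) = 1, d(C) = 15, d(D) = 15, d(E) = 9, d(F) = 16. Nearest: B = (-7, -4, 2) with distance 1.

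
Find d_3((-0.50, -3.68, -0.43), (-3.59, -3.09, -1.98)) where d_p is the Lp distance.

(Σ|x_i - y_i|^3)^(1/3) = (|-0.5 - (-3.59)|^3 + |-3.68 - (-3.09)|^3 + |-0.43 - (-1.98)|^3)^(1/3)
= (3.09^3 + 0.59^3 + 1.55^3)^(1/3) ≈ (29.5036 + 0.2054 + 3.7239)^(1/3) = (33.4329)^(1/3) ≈ 3.2215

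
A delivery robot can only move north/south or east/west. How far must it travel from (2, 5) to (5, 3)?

Σ|x_i - y_i| = |2 - 5| + |5 - 3| = 3 + 2 = 5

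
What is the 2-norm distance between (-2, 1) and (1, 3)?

(Σ|x_i - y_i|^2)^(1/2) = (|-2 - 1|^2 + |1 - 3|^2)^(1/2)
= (3^2 + 2^2)^(1/2) = (9 + 4)^(1/2) = (13)^(1/2) ≈ 3.6056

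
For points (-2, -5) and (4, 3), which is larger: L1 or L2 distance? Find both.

L1 = |-2 - 4| + |-5 - 3| = 6 + 8 = 14
L2 = √(6² + 8²) = √100 = 10
L1 ≥ L2 always (equality iff movement is along one axis); L1 > L2 here.
Ratio L1/L2 = 14/10 = 1.4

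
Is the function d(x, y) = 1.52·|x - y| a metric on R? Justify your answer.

Yes. Since |x - y| is a metric on R and 1.52 > 0, the positive scalar multiple 1.52·|x - y| is also a metric: scaling by a positive constant preserves non-negativity, identity (d=0 ⟺ |x-y|=0 ⟺ x=y), symmetry, and the triangle inequality.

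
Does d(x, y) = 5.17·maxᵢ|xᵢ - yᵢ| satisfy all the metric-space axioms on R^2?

Yes. The L∞ (Chebyshev) norm induces a metric on R^2, and multiplying a metric by a positive constant 5.17 > 0 preserves all four axioms: non-negativity (5.17·||x-y|| ≥ 0), identity (5.17·||x-y|| = 0 ⟺ ||x-y|| = 0 ⟺ x = y), symmetry (||x-y|| = ||y-x||), and the triangle inequality (5.17·||x-z|| ≤ 5.17·||x-y|| + 5.17·||y-z||). So d is a metric.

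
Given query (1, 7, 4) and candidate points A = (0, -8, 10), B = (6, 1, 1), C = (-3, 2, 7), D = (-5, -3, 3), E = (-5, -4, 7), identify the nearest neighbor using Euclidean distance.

Distances: d(A) ≈ 16.1864, d(B) ≈ 8.3666, d(C) ≈ 7.0711, d(D) ≈ 11.7047, d(E) ≈ 12.8841. Nearest: C = (-3, 2, 7) with distance 7.0711.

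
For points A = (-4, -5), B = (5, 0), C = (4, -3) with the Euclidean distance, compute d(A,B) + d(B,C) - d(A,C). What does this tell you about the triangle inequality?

d(A,B) = √(9² + 5²) = √106 ≈ 10.2956, d(B,C) = √(1² + 3²) = √10 ≈ 3.1623, d(A,C) = √(8² + 2²) = √68 ≈ 8.2462.
d(A,B) + d(B,C) - d(A,C) = 10.2956 + 3.1623 - 8.2462 = 13.4579 - 8.2462 = 5.2117 (to 4 decimal places). This is ≥ 0, so the triangle inequality holds for these points.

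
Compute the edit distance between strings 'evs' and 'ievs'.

Let D[i][j] be the edit distance between the first i characters of 'evs' and the first j characters of 'ievs', with D[i][0] = i, D[0][j] = j, and D[i][j] = D[i-1][j-1] if the characters match, else 1 + min(D[i-1][j], D[i][j-1], D[i-1][j-1]). Filling the table (rows: prefixes of 'evs', columns: prefixes of 'ievs'):
     ε  i  e  v  s
  ε  0  1  2  3  4
  e  1  1  1  2  3
  v  2  2  2  1  2
  s  3  3  3  2  1
The bottom-right entry gives D[3][4] = 1, so no sequence of fewer than 1 edit works. Backtracking through the table gives one optimal edit sequence (1 edit):
  evs → ievs (ins i @1)
Edit distance = 1.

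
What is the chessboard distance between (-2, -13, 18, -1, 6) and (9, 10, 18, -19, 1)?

max(|x_i - y_i|) = max(|-2 - 9|, |-13 - 10|, |18 - 18|, |-1 - (-19)|, |6 - 1|) = max(11, 23, 0, 18, 5) = 23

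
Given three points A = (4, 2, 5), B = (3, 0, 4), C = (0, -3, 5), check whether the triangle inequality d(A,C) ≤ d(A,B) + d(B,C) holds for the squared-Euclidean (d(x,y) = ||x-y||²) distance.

d(A,B) = 1² + 2² + 1² = 6, d(B,C) = 3² + 3² + 1² = 19, d(A,C) = 4² + 5² + 0² = 41.
d(A,C) = 41 > 6 + 19 = 25. Triangle inequality is VIOLATED. (Squared-Euclidean is not a metric — this is a counterexample.)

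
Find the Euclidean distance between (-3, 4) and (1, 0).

√(Σ(x_i - y_i)²) = √((-3 - 1)² + (4 - 0)²)
= √((-4)² + 4²) = √(16 + 16) = √32 ≈ 5.6569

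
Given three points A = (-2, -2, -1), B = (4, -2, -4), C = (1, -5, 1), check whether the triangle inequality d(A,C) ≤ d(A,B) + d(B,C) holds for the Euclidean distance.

d(A,B) = √(6² + 0² + 3²) = √45 ≈ 6.7082, d(B,C) = √(3² + 3² + 5²) = √43 ≈ 6.5574, d(A,C) = √(3² + 3² + 2²) = √22 ≈ 4.6904.
d(A,C) ≈ 4.6904 ≤ 6.7082 + 6.5574 = 13.2656. Triangle inequality is satisfied.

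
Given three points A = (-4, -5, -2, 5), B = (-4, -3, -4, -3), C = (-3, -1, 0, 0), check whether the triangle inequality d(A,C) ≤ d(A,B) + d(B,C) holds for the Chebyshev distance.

d(A,B) = max(0, 2, 2, 8) = 8, d(B,C) = max(1, 2, 4, 3) = 4, d(A,C) = max(1, 4, 2, 5) = 5.
d(A,C) = 5 ≤ 8 + 4 = 12. Triangle inequality is satisfied.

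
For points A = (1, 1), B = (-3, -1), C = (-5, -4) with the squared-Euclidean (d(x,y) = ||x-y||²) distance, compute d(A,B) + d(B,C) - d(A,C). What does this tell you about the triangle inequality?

d(A,B) = 4² + 2² = 20, d(B,C) = 2² + 3² = 13, d(A,C) = 6² + 5² = 61.
d(A,B) + d(B,C) - d(A,C) = 20 + 13 - 61 = 33 - 61 = -28. This is < 0, so the triangle inequality FAILS for these points (squared-Euclidean is not a metric).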